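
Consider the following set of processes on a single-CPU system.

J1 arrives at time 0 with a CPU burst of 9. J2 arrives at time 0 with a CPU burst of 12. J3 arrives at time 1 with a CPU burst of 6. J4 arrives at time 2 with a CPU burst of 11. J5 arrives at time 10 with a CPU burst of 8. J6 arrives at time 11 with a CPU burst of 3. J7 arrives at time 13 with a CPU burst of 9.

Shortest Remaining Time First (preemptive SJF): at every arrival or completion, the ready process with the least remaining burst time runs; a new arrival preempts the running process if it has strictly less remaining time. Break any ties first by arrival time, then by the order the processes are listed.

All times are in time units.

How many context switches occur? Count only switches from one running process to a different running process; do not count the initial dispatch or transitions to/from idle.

8

Timeline: | J1 0-1 | J3 1-7 | J1 7-11 | J6 11-14 | J1 14-18 | J5 18-26 | J7 26-35 | J4 35-46 | J2 46-58 |
Completion: J1=18  J2=58  J3=7  J4=46  J5=26  J6=14  J7=35
Turnaround (C−A): J1=18  J2=58  J3=6  J4=44  J5=16  J6=3  J7=22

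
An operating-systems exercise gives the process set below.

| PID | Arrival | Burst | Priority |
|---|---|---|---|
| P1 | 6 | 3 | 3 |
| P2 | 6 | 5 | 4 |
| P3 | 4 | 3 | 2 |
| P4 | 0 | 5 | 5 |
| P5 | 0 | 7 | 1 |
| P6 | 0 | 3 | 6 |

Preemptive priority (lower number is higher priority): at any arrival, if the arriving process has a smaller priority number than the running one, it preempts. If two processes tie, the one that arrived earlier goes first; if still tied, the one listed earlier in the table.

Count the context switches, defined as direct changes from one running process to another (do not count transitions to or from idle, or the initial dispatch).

Schedule: | P5 0-7 | P3 7-10 | P1 10-13 | P2 13-18 | P4 18-23 | P6 23-26 |
Completion: P1=13  P2=18  P3=10  P4=23  P5=7  P6=26
Turnaround (C−A): P1=7  P2=12  P3=6  P4=23  P5=7  P6=26

5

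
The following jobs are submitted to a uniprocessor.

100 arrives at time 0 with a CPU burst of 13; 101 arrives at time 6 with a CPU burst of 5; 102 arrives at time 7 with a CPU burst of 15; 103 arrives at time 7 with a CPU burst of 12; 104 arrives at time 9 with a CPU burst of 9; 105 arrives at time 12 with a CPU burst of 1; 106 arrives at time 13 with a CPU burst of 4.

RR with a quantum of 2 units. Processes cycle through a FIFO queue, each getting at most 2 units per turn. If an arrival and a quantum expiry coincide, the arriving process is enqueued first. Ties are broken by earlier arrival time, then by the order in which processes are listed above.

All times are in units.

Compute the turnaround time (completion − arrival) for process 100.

Timeline: | 100 0-6 | 101 6-8 | 100 8-10 | 102 10-12 | 103 12-14 | 101 14-16 | 104 16-18 | 100 18-20 | 105 20-21 | 102 21-23 | 106 23-25 | 103 25-27 | 101 27-28 | 104 28-30 | 100 30-32 | 102 32-34 | 106 34-36 | 103 36-38 | 104 38-40 | 100 40-41 | 102 41-43 | 103 43-45 | 104 45-47 | 102 47-49 | 103 49-51 | 104 51-52 | 102 52-54 | 103 54-56 | 102 56-59 |
Completion: 100=41  101=28  102=59  103=56  104=52  105=21  106=36
Turnaround(100) = completion − arrival = 41 − 0 = 41

41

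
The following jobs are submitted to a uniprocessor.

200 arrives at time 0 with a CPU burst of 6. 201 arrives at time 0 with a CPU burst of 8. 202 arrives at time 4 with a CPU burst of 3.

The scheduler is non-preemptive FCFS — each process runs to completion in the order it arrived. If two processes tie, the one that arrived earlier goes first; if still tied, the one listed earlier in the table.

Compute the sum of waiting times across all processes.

16

Gantt: | 200 0-6 | 201 6-14 | 202 14-17 |
Completion: 200=6  201=14  202=17
Turnaround (C−A): 200=6  201=14  202=13
Waiting = turnaround − burst: 200=0, 201=6, 202=10
Total waiting = 0 + 6 + 10 = 16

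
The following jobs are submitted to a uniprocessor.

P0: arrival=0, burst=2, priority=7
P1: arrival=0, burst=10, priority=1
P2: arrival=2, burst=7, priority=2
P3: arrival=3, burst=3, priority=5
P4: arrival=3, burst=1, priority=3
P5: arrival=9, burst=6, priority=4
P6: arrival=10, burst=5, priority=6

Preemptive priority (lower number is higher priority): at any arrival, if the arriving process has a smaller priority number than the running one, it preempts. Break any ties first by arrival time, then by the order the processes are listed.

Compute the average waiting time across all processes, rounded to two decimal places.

Gantt: | P1 0-10 | P2 10-17 | P4 17-18 | P5 18-24 | P3 24-27 | P6 27-32 | P0 32-34 |
Completion: P0=34  P1=10  P2=17  P3=27  P4=18  P5=24  P6=32
Turnaround (C−A): P0=34  P1=10  P2=15  P3=24  P4=15  P5=15  P6=22
Waiting times: P0=32, P1=0, P2=8, P3=21, P4=14, P5=9, P6=17
Average waiting = (32+0+8+21+14+9+17) / 7 = 101/7 = 14.43

14.43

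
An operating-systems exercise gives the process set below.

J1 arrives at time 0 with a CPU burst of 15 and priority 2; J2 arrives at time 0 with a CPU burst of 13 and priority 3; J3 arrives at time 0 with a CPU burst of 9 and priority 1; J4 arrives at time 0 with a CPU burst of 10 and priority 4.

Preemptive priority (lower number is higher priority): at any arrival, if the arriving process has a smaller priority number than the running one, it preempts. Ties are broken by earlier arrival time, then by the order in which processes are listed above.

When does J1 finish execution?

Timeline: | J3 0-9 | J1 9-24 | J2 24-37 | J4 37-47 |
Completion: J1=24  J2=37  J3=9  J4=47
Turnaround (C−A): J1=24  J2=37  J3=9  J4=47

24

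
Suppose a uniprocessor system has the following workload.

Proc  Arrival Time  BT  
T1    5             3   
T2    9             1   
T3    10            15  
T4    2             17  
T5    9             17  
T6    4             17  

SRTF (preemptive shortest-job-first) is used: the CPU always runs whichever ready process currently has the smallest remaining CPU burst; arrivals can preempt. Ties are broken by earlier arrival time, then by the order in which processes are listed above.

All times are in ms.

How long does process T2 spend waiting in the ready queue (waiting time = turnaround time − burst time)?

Schedule: | idle 0-2 | T4 2-5 | T1 5-8 | T4 8-9 | T2 9-10 | T4 10-23 | T3 23-38 | T6 38-55 | T5 55-72 |
Completion: T1=8  T2=10  T3=38  T4=23  T5=72  T6=55
Turnaround (C−A): T1=3  T2=1  T3=28  T4=21  T5=63  T6=51
Waiting(T2) = turnaround − burst = 1 − 1 = 0

0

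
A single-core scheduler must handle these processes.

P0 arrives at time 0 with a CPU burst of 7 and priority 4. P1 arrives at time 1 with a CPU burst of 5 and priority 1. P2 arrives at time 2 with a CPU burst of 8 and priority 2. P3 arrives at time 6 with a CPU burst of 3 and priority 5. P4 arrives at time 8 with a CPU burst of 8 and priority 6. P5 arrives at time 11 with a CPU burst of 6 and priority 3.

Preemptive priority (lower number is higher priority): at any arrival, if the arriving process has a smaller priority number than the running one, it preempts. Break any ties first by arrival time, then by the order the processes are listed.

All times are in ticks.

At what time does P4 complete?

Schedule: | P0 0-1 | P1 1-6 | P2 6-14 | P5 14-20 | P0 20-26 | P3 26-29 | P4 29-37 |
Completion: P0=26  P1=6  P2=14  P3=29  P4=37  P5=20
Turnaround (C−A): P0=26  P1=5  P2=12  P3=23  P4=29  P5=9

37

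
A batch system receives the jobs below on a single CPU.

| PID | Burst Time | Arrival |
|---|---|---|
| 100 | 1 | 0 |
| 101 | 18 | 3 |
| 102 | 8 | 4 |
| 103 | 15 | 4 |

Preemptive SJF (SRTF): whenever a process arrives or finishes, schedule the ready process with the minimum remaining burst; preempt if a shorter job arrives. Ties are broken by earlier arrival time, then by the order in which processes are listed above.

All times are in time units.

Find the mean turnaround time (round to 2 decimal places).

18.25

Gantt: | 100 0-1 | idle 1-3 | 101 3-4 | 102 4-12 | 103 12-27 | 101 27-44 |
Completion: 100=1  101=44  102=12  103=27
Turnaround times: 100=1, 101=41, 102=8, 103=23
Average turnaround = (1+41+8+23) / 4 = 73/4 = 18.25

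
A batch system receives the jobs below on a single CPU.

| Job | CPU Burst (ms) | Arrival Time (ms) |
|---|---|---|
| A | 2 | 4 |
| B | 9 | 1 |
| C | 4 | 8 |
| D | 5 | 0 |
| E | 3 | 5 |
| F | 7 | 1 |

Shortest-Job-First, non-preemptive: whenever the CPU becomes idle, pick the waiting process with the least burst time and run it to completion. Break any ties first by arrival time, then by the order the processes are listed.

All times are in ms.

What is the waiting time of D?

0

Timeline: | D 0-5 | A 5-7 | E 7-10 | C 10-14 | F 14-21 | B 21-30 |
Completion: A=7  B=30  C=14  D=5  E=10  F=21
Turnaround (C−A): A=3  B=29  C=6  D=5  E=5  F=20
Waiting(D) = turnaround − burst = 5 − 5 = 0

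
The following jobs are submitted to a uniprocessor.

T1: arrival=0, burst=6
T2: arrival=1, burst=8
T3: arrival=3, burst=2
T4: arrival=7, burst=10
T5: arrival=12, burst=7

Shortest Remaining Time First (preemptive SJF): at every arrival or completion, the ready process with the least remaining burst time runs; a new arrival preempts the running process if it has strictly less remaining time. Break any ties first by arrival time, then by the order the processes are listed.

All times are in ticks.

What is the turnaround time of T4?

Timeline: | T1 0-3 | T3 3-5 | T1 5-8 | T2 8-16 | T5 16-23 | T4 23-33 |
Completion: T1=8  T2=16  T3=5  T4=33  T5=23
Turnaround (C−A): T1=8  T2=15  T3=2  T4=26  T5=11
Turnaround(T4) = completion − arrival = 33 − 7 = 26

26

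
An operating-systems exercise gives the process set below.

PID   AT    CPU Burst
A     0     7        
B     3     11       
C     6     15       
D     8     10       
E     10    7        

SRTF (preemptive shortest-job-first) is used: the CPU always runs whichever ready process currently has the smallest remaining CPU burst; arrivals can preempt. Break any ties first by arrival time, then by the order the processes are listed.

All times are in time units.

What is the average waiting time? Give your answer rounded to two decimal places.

11.40

Schedule: | A 0-7 | B 7-10 | E 10-17 | B 17-25 | D 25-35 | C 35-50 |
Completion: A=7  B=25  C=50  D=35  E=17
Turnaround (C−A): A=7  B=22  C=44  D=27  E=7
Waiting times: A=0, B=11, C=29, D=17, E=0
Average waiting = (0+11+29+17+0) / 5 = 57/5 = 11.40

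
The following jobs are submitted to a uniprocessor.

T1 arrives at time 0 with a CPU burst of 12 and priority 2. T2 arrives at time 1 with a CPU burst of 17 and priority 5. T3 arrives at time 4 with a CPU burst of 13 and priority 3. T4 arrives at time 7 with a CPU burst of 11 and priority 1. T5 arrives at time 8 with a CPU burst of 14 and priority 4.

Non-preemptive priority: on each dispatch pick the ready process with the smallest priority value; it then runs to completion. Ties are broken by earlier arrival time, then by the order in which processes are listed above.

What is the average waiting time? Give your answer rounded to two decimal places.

Timeline: | T1 0-12 | T4 12-23 | T3 23-36 | T5 36-50 | T2 50-67 |
Completion: T1=12  T2=67  T3=36  T4=23  T5=50
Turnaround (C−A): T1=12  T2=66  T3=32  T4=16  T5=42
Waiting times: T1=0, T2=49, T3=19, T4=5, T5=28
Average waiting = (0+49+19+5+28) / 5 = 101/5 = 20.20

20.20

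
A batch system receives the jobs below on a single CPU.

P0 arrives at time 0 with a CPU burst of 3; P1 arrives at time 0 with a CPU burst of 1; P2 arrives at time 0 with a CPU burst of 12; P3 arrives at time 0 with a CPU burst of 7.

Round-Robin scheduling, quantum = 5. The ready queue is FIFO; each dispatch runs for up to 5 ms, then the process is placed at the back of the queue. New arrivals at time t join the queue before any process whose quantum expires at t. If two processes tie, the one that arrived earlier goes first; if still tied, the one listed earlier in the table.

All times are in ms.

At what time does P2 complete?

23

Gantt: | P0 0-3 | P1 3-4 | P2 4-9 | P3 9-14 | P2 14-19 | P3 19-21 | P2 21-23 |
Completion: P0=3  P1=4  P2=23  P3=21
Turnaround (C−A): P0=3  P1=4  P2=23  P3=21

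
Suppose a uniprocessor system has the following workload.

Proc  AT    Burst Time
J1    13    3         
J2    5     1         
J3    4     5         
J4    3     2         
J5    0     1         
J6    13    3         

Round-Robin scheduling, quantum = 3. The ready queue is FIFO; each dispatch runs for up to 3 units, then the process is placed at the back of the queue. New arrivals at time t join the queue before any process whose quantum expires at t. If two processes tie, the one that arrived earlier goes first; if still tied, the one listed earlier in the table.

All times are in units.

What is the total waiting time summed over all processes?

Schedule: | J5 0-1 | idle 1-3 | J4 3-5 | J3 5-8 | J2 8-9 | J3 9-11 | idle 11-13 | J1 13-16 | J6 16-19 |
Completion: J1=16  J2=9  J3=11  J4=5  J5=1  J6=19
Turnaround (C−A): J1=3  J2=4  J3=7  J4=2  J5=1  J6=6
Waiting = turnaround − burst: J1=0, J2=3, J3=2, J4=0, J5=0, J6=3
Total waiting = 0 + 3 + 2 + 0 + 0 + 3 = 8

8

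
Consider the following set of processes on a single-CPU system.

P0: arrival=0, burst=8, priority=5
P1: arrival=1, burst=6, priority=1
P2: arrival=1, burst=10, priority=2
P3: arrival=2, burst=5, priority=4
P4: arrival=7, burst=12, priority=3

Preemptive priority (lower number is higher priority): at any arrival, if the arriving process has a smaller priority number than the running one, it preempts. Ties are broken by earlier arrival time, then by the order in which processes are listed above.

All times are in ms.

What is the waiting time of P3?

Gantt: | P0 0-1 | P1 1-7 | P2 7-17 | P4 17-29 | P3 29-34 | P0 34-41 |
Completion: P0=41  P1=7  P2=17  P3=34  P4=29
Waiting(P3) = turnaround − burst = 32 − 5 = 27

27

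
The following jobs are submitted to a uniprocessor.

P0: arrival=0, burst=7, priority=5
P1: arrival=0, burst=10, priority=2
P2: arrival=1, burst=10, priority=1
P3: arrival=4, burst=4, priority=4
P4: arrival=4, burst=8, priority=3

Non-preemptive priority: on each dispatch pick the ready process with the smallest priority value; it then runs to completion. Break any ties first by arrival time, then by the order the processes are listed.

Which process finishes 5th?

Schedule: | P1 0-10 | P2 10-20 | P4 20-28 | P3 28-32 | P0 32-39 |
Completion: P0=39  P1=10  P2=20  P3=32  P4=28
Turnaround (C−A): P0=39  P1=10  P2=19  P3=28  P4=24
Finish order: P1 → P2 → P4 → P3 → P0

P0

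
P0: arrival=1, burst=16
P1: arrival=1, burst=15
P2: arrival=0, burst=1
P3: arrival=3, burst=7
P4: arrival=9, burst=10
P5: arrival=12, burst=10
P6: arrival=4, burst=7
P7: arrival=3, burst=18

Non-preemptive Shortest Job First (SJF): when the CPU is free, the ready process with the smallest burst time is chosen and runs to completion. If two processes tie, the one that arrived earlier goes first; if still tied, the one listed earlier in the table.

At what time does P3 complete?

23

Gantt: | P2 0-1 | P1 1-16 | P3 16-23 | P6 23-30 | P4 30-40 | P5 40-50 | P0 50-66 | P7 66-84 |
Completion: P0=66  P1=16  P2=1  P3=23  P4=40  P5=50  P6=30  P7=84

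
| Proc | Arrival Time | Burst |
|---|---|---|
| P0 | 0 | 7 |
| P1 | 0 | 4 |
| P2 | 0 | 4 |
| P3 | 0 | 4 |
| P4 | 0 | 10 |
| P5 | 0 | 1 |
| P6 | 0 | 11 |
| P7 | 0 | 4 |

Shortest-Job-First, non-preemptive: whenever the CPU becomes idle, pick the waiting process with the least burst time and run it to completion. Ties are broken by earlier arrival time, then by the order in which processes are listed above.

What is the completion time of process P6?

45

Schedule: | P5 0-1 | P1 1-5 | P2 5-9 | P3 9-13 | P7 13-17 | P0 17-24 | P4 24-34 | P6 34-45 |
Completion: P0=24  P1=5  P2=9  P3=13  P4=34  P5=1  P6=45  P7=17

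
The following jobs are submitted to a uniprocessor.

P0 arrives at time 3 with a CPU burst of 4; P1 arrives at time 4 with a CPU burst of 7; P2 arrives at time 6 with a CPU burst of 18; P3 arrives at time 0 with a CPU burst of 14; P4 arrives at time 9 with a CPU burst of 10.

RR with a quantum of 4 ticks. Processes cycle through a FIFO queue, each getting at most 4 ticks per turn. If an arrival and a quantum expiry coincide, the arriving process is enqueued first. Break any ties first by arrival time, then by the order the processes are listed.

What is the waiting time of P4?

Timeline: | P3 0-4 | P0 4-8 | P1 8-12 | P3 12-16 | P2 16-20 | P4 20-24 | P1 24-27 | P3 27-31 | P2 31-35 | P4 35-39 | P3 39-41 | P2 41-45 | P4 45-47 | P2 47-53 |
Completion: P0=8  P1=27  P2=53  P3=41  P4=47
Turnaround (C−A): P0=5  P1=23  P2=47  P3=41  P4=38
Waiting(P4) = turnaround − burst = 38 − 10 = 28

28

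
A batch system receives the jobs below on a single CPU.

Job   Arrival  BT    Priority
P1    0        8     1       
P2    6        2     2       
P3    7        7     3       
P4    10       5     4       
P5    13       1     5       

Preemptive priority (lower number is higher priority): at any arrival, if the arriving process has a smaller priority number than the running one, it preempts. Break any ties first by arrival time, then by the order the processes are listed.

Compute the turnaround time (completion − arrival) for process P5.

Timeline: | P1 0-8 | P2 8-10 | P3 10-17 | P4 17-22 | P5 22-23 |
Completion: P1=8  P2=10  P3=17  P4=22  P5=23
Turnaround (C−A): P1=8  P2=4  P3=10  P4=12  P5=10
Turnaround(P5) = completion − arrival = 23 − 13 = 10

10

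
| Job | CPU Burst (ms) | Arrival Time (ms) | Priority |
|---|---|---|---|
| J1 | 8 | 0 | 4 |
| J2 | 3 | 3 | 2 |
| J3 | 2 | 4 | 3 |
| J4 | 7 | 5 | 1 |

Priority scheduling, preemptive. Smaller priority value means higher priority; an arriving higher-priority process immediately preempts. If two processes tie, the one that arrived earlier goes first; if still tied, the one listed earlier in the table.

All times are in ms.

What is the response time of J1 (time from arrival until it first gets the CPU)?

Gantt: | J1 0-3 | J2 3-5 | J4 5-12 | J2 12-13 | J3 13-15 | J1 15-20 |
Completion: J1=20  J2=13  J3=15  J4=12
Turnaround (C−A): J1=20  J2=10  J3=11  J4=7
Response(J1) = first start − arrival = 0 − 0 = 0

0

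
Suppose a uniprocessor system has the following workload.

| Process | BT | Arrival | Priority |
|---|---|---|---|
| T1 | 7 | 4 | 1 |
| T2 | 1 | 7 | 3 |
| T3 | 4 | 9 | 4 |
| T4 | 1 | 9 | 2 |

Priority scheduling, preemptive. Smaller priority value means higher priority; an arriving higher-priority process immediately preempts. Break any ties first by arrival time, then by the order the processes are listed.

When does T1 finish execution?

Gantt: | idle 0-4 | T1 4-11 | T4 11-12 | T2 12-13 | T3 13-17 |
Completion: T1=11  T2=13  T3=17  T4=12
Turnaround (C−A): T1=7  T2=6  T3=8  T4=3

11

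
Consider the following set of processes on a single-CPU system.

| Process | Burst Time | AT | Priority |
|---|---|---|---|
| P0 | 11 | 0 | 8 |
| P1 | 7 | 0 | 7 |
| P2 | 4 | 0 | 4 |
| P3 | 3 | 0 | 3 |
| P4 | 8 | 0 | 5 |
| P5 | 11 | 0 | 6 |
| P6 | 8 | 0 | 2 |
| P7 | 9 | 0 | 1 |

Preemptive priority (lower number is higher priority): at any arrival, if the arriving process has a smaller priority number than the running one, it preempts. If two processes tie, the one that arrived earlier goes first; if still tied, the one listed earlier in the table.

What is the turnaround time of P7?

Schedule: | P7 0-9 | P6 9-17 | P3 17-20 | P2 20-24 | P4 24-32 | P5 32-43 | P1 43-50 | P0 50-61 |
Completion: P0=61  P1=50  P2=24  P3=20  P4=32  P5=43  P6=17  P7=9
Turnaround(P7) = completion − arrival = 9 − 0 = 9

9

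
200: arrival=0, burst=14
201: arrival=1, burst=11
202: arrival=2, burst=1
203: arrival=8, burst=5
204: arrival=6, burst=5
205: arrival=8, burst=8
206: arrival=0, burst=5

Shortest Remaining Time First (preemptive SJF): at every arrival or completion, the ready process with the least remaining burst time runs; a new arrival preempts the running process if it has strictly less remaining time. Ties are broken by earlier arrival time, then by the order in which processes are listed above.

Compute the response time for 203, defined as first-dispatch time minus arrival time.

Gantt: | 206 0-2 | 202 2-3 | 206 3-6 | 204 6-11 | 203 11-16 | 205 16-24 | 201 24-35 | 200 35-49 |
Completion: 200=49  201=35  202=3  203=16  204=11  205=24  206=6
Turnaround (C−A): 200=49  201=34  202=1  203=8  204=5  205=16  206=6
Response(203) = first start − arrival = 11 − 8 = 3

3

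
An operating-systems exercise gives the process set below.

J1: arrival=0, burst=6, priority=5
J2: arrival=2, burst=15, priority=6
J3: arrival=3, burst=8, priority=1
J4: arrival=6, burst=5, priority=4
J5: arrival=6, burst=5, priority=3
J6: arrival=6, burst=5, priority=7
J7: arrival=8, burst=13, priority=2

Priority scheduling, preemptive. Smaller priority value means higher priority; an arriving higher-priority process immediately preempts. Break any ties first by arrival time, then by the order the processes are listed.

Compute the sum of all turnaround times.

Timeline: | J1 0-3 | J3 3-11 | J7 11-24 | J5 24-29 | J4 29-34 | J1 34-37 | J2 37-52 | J6 52-57 |
Completion: J1=37  J2=52  J3=11  J4=34  J5=29  J6=57  J7=24
Turnaround = completion − arrival: J1=37, J2=50, J3=8, J4=28, J5=23, J6=51, J7=16
Total turnaround = 37 + 50 + 8 + 28 + 23 + 51 + 16 = 213

213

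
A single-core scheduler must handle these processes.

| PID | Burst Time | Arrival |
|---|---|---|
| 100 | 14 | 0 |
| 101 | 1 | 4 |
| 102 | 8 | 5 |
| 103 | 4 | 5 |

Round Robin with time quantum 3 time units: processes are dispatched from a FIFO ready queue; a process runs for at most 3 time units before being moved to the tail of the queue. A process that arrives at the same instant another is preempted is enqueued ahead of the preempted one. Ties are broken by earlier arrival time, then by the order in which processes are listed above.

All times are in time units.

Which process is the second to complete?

Gantt: | 100 0-6 | 101 6-7 | 102 7-10 | 103 10-13 | 100 13-16 | 102 16-19 | 103 19-20 | 100 20-23 | 102 23-25 | 100 25-27 |
Completion: 100=27  101=7  102=25  103=20
Turnaround (C−A): 100=27  101=3  102=20  103=15
Finish order: 101 → 103 → 102 → 100

103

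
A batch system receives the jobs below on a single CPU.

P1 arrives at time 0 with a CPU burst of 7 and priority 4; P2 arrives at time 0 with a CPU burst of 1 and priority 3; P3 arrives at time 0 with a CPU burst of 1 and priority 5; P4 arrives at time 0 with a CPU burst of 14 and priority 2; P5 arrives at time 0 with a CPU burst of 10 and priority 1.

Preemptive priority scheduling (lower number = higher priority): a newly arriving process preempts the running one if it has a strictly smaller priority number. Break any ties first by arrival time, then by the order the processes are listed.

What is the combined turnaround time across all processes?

124

Timeline: | P5 0-10 | P4 10-24 | P2 24-25 | P1 25-32 | P3 32-33 |
Completion: P1=32  P2=25  P3=33  P4=24  P5=10
Turnaround (C−A): P1=32  P2=25  P3=33  P4=24  P5=10
Turnaround = completion − arrival: P1=32, P2=25, P3=33, P4=24, P5=10
Total turnaround = 32 + 25 + 33 + 24 + 10 = 124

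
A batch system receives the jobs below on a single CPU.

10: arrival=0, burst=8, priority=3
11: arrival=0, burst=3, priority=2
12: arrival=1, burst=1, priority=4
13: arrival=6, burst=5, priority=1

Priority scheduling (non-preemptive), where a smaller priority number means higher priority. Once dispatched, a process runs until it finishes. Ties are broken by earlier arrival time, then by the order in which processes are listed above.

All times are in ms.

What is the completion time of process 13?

16

Schedule: | 11 0-3 | 10 3-11 | 13 11-16 | 12 16-17 |
Completion: 10=11  11=3  12=17  13=16
Turnaround (C−A): 10=11  11=3  12=16  13=10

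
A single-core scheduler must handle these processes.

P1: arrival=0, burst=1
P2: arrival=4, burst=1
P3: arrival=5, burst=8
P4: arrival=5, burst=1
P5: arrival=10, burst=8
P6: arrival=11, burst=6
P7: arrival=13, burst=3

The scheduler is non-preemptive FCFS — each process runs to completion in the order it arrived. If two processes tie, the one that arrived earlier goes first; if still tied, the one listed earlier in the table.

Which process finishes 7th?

P7

Gantt: | P1 0-1 | idle 1-4 | P2 4-5 | P3 5-13 | P4 13-14 | P5 14-22 | P6 22-28 | P7 28-31 |
Completion: P1=1  P2=5  P3=13  P4=14  P5=22  P6=28  P7=31
Turnaround (C−A): P1=1  P2=1  P3=8  P4=9  P5=12  P6=17  P7=18
Finish order: P1 → P2 → P3 → P4 → P5 → P6 → P7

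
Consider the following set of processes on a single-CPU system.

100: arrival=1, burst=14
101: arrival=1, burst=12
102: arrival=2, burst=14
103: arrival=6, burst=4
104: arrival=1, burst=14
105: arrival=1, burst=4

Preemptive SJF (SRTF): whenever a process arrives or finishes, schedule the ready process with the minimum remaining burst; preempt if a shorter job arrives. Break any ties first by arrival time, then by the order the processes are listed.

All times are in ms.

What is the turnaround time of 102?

Schedule: | idle 0-1 | 105 1-5 | 101 5-6 | 103 6-10 | 101 10-21 | 100 21-35 | 104 35-49 | 102 49-63 |
Completion: 100=35  101=21  102=63  103=10  104=49  105=5
Turnaround(102) = completion − arrival = 63 − 2 = 61

61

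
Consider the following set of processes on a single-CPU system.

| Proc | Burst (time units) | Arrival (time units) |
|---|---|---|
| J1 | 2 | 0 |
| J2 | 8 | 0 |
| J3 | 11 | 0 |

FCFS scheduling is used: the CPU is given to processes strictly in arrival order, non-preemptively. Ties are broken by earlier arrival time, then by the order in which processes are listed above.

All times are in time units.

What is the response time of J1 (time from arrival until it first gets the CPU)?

0

Timeline: | J1 0-2 | J2 2-10 | J3 10-21 |
Completion: J1=2  J2=10  J3=21
Turnaround (C−A): J1=2  J2=10  J3=21
Response(J1) = first start − arrival = 0 − 0 = 0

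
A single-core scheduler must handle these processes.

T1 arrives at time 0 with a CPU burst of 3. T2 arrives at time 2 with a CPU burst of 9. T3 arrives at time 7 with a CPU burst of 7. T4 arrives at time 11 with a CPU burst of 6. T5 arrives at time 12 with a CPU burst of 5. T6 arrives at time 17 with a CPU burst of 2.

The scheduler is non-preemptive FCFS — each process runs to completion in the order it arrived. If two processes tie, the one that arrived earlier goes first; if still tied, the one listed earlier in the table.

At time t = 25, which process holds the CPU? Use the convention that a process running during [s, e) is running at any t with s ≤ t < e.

T5

Schedule: | T1 0-3 | T2 3-12 | T3 12-19 | T4 19-25 | T5 25-30 | T6 30-32 |
Completion: T1=3  T2=12  T3=19  T4=25  T5=30  T6=32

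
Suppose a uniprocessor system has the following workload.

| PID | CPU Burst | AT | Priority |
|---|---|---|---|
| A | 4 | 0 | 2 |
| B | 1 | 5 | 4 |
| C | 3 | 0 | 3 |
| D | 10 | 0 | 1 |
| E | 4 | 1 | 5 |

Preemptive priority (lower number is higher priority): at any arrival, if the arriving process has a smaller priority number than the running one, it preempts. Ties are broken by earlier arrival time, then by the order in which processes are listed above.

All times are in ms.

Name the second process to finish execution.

Timeline: | D 0-10 | A 10-14 | C 14-17 | B 17-18 | E 18-22 |
Completion: A=14  B=18  C=17  D=10  E=22
Turnaround (C−A): A=14  B=13  C=17  D=10  E=21
Finish order: D → A → C → B → E

A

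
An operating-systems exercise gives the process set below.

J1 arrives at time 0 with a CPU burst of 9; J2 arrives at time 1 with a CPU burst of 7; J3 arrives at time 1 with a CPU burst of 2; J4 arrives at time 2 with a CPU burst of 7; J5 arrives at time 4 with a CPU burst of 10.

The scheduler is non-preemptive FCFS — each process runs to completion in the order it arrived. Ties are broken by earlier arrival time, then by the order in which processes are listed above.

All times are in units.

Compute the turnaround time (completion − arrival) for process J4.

23

Gantt: | J1 0-9 | J2 9-16 | J3 16-18 | J4 18-25 | J5 25-35 |
Completion: J1=9  J2=16  J3=18  J4=25  J5=35
Turnaround (C−A): J1=9  J2=15  J3=17  J4=23  J5=31
Turnaround(J4) = completion − arrival = 25 − 2 = 23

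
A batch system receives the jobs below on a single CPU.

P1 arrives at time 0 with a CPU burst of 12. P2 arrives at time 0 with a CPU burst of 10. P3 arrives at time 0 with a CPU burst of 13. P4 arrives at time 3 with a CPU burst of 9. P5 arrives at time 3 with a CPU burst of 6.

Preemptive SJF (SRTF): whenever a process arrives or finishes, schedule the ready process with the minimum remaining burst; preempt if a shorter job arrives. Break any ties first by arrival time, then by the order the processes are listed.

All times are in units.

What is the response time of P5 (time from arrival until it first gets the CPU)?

Timeline: | P2 0-3 | P5 3-9 | P2 9-16 | P4 16-25 | P1 25-37 | P3 37-50 |
Completion: P1=37  P2=16  P3=50  P4=25  P5=9
Response(P5) = first start − arrival = 3 − 3 = 0

0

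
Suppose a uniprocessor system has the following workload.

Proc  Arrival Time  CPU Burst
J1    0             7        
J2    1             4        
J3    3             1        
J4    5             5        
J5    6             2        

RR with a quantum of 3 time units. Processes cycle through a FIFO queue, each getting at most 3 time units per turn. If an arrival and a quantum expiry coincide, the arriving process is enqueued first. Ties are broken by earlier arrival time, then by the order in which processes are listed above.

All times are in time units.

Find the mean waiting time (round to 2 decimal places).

8.00

Gantt: | J1 0-3 | J2 3-6 | J3 6-7 | J1 7-10 | J4 10-13 | J5 13-15 | J2 15-16 | J1 16-17 | J4 17-19 |
Completion: J1=17  J2=16  J3=7  J4=19  J5=15
Turnaround (C−A): J1=17  J2=15  J3=4  J4=14  J5=9
Waiting times: J1=10, J2=11, J3=3, J4=9, J5=7
Average waiting = (10+11+3+9+7) / 5 = 40/5 = 8.00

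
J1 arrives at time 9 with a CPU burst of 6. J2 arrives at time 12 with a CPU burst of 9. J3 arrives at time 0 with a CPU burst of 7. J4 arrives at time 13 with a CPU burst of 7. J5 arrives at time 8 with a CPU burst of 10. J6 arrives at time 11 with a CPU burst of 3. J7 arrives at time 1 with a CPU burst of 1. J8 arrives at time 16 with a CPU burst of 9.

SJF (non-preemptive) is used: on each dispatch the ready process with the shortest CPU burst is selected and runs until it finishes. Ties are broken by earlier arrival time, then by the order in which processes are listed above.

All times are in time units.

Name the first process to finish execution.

J3

Schedule: | J3 0-7 | J7 7-8 | J5 8-18 | J6 18-21 | J1 21-27 | J4 27-34 | J2 34-43 | J8 43-52 |
Completion: J1=27  J2=43  J3=7  J4=34  J5=18  J6=21  J7=8  J8=52
Turnaround (C−A): J1=18  J2=31  J3=7  J4=21  J5=10  J6=10  J7=7  J8=36
Finish order: J3 → J7 → J5 → J6 → J1 → J4 → J2 → J8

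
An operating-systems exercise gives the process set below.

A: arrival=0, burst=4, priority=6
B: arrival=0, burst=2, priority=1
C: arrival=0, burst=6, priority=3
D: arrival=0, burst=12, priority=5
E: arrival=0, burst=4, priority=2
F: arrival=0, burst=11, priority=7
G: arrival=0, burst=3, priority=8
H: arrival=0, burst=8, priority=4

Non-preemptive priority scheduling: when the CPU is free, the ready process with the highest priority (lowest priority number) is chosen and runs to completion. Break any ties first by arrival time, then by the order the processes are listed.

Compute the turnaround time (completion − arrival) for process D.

32

Timeline: | B 0-2 | E 2-6 | C 6-12 | H 12-20 | D 20-32 | A 32-36 | F 36-47 | G 47-50 |
Completion: A=36  B=2  C=12  D=32  E=6  F=47  G=50  H=20
Turnaround (C−A): A=36  B=2  C=12  D=32  E=6  F=47  G=50  H=20
Turnaround(D) = completion − arrival = 32 − 0 = 32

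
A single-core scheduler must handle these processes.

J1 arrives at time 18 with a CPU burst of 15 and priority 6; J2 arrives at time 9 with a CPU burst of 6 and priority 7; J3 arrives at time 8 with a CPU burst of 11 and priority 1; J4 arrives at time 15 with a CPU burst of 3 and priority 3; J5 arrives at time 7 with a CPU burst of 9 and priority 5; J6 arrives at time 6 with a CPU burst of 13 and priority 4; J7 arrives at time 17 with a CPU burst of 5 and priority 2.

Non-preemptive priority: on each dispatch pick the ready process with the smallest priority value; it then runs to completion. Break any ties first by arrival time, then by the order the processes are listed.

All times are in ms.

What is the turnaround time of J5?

40

Schedule: | idle 0-6 | J6 6-19 | J3 19-30 | J7 30-35 | J4 35-38 | J5 38-47 | J1 47-62 | J2 62-68 |
Completion: J1=62  J2=68  J3=30  J4=38  J5=47  J6=19  J7=35
Turnaround (C−A): J1=44  J2=59  J3=22  J4=23  J5=40  J6=13  J7=18
Turnaround(J5) = completion − arrival = 47 − 7 = 40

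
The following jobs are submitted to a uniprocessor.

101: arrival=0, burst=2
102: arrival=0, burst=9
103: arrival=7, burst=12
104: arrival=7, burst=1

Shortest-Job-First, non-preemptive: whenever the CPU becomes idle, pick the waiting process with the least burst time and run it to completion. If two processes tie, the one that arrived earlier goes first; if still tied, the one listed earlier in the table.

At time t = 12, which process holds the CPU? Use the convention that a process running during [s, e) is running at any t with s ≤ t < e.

103

Timeline: | 101 0-2 | 102 2-11 | 104 11-12 | 103 12-24 |
Completion: 101=2  102=11  103=24  104=12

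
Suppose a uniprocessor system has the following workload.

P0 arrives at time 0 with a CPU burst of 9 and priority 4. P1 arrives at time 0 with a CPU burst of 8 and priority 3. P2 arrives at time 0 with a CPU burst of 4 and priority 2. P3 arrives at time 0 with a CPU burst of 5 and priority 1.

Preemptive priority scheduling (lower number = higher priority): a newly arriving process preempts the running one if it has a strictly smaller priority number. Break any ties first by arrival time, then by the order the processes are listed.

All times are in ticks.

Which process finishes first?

Schedule: | P3 0-5 | P2 5-9 | P1 9-17 | P0 17-26 |
Completion: P0=26  P1=17  P2=9  P3=5
Turnaround (C−A): P0=26  P1=17  P2=9  P3=5
Finish order: P3 → P2 → P1 → P0

P3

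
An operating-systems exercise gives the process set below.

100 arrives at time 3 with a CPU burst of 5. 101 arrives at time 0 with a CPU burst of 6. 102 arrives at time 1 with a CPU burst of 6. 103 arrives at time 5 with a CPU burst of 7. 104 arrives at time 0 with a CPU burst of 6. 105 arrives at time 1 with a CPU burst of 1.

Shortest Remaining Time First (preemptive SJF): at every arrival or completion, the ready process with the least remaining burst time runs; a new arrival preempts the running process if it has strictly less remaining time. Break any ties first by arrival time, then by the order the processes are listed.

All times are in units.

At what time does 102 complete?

Gantt: | 101 0-1 | 105 1-2 | 101 2-7 | 100 7-12 | 104 12-18 | 102 18-24 | 103 24-31 |
Completion: 100=12  101=7  102=24  103=31  104=18  105=2
Turnaround (C−A): 100=9  101=7  102=23  103=26  104=18  105=1

24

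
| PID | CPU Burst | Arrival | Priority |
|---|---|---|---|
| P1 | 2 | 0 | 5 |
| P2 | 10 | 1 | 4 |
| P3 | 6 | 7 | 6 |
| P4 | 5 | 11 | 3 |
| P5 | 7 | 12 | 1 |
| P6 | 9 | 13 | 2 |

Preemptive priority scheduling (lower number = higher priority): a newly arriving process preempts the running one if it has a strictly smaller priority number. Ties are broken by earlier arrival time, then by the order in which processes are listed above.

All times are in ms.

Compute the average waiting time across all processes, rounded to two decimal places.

13.17

Schedule: | P1 0-1 | P2 1-11 | P4 11-12 | P5 12-19 | P6 19-28 | P4 28-32 | P1 32-33 | P3 33-39 |
Completion: P1=33  P2=11  P3=39  P4=32  P5=19  P6=28
Waiting times: P1=31, P2=0, P3=26, P4=16, P5=0, P6=6
Average waiting = (31+0+26+16+0+6) / 6 = 79/6 = 13.17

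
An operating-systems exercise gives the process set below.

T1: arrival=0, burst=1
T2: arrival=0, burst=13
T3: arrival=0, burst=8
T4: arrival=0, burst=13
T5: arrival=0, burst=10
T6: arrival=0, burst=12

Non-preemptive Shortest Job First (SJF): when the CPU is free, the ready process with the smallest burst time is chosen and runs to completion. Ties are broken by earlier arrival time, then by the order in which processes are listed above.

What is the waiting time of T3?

Gantt: | T1 0-1 | T3 1-9 | T5 9-19 | T6 19-31 | T2 31-44 | T4 44-57 |
Completion: T1=1  T2=44  T3=9  T4=57  T5=19  T6=31
Turnaround (C−A): T1=1  T2=44  T3=9  T4=57  T5=19  T6=31
Waiting(T3) = turnaround − burst = 9 − 8 = 1

1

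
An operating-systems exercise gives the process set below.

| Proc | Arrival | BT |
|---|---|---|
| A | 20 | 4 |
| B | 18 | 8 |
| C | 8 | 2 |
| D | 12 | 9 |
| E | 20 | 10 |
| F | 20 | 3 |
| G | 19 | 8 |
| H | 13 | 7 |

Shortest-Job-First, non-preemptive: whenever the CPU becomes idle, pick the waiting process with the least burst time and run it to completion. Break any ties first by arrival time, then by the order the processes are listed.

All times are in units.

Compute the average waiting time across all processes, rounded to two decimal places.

11.50

Schedule: | idle 0-8 | C 8-10 | idle 10-12 | D 12-21 | F 21-24 | A 24-28 | H 28-35 | B 35-43 | G 43-51 | E 51-61 |
Completion: A=28  B=43  C=10  D=21  E=61  F=24  G=51  H=35
Waiting times: A=4, B=17, C=0, D=0, E=31, F=1, G=24, H=15
Average waiting = (4+17+0+0+31+1+24+15) / 8 = 92/8 = 11.50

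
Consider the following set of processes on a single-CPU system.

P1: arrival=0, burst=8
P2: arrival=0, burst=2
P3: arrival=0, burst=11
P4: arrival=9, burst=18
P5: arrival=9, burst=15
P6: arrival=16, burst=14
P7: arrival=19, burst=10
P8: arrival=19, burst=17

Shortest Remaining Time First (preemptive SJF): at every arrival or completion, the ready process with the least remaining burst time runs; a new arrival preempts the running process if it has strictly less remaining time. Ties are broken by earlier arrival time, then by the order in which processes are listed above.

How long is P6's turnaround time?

29

Gantt: | P2 0-2 | P1 2-10 | P3 10-21 | P7 21-31 | P6 31-45 | P5 45-60 | P8 60-77 | P4 77-95 |
Completion: P1=10  P2=2  P3=21  P4=95  P5=60  P6=45  P7=31  P8=77
Turnaround(P6) = completion − arrival = 45 − 16 = 29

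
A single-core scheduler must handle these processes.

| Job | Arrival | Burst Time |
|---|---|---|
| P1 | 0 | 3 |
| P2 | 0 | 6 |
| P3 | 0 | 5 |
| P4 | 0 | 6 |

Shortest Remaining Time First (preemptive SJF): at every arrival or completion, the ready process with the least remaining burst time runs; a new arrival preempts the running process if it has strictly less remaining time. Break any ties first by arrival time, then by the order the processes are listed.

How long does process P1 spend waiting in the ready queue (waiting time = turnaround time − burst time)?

0

Gantt: | P1 0-3 | P3 3-8 | P2 8-14 | P4 14-20 |
Completion: P1=3  P2=14  P3=8  P4=20
Waiting(P1) = turnaround − burst = 3 − 3 = 0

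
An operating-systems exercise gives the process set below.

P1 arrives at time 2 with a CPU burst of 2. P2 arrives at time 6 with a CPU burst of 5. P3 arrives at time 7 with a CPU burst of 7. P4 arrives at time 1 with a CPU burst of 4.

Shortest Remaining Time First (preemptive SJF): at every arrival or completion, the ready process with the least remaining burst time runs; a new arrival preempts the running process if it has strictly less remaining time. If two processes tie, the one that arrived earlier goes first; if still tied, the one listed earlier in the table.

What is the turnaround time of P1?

Schedule: | idle 0-1 | P4 1-2 | P1 2-4 | P4 4-7 | P2 7-12 | P3 12-19 |
Completion: P1=4  P2=12  P3=19  P4=7
Turnaround (C−A): P1=2  P2=6  P3=12  P4=6
Turnaround(P1) = completion − arrival = 4 − 2 = 2

2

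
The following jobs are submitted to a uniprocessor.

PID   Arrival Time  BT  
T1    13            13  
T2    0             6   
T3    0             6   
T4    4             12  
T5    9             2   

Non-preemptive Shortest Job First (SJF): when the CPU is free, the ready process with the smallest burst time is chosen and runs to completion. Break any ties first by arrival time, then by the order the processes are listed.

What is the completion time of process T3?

12

Schedule: | T2 0-6 | T3 6-12 | T5 12-14 | T4 14-26 | T1 26-39 |
Completion: T1=39  T2=6  T3=12  T4=26  T5=14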